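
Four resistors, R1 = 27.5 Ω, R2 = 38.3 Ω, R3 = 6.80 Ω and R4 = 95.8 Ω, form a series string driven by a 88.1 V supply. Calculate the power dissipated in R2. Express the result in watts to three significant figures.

10.5 W

Every series element carries the same I. Get I from the total resistance, then P = I² × R2.
R_total = 27.5 + 38.3 + 6.80 + 95.8 = 168.4 Ω
I = V / R_total = 88.1 / 168.4 = 0.5232 A
P_R2 = I² × R2 = (0.5232)² × 38.3 = 10.48 W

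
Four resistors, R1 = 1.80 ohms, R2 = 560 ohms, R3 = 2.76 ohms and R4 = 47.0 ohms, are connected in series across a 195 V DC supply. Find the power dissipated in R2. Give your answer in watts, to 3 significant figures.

56.9 W

The current is common to all series resistors; compute it, then apply P = I²R for the target.
R_total = 1.80 + 560 + 2.76 + 47.0 = 611.6 Ω
I = V / R_total = 195 / 611.6 = 0.3189 A
P_R2 = I² × R2 = (0.3189)² × 560 = 56.93 W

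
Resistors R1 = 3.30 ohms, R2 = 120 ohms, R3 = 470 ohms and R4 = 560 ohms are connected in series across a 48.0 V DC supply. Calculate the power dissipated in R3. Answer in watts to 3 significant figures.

0.814 W

Since the resistors are in series they all carry the loop current I = V/R_total; the power in any one is I²R.
R_total = 3.30 + 120 + 470 + 560 = 1153 Ω
I = V / R_total = 48.0 / 1153 = 0.04162 A
P_R3 = I² × R3 = (0.04162)² × 470 = 0.8141 W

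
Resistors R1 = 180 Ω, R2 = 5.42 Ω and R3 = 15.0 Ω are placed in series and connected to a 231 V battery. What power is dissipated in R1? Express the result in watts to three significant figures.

239 W

In a series string the same current flows through every resistor — find that current, then P = I²R for the one we want.
R_total = 180 + 5.42 + 15.0 = 200.4 Ω
I = V / R_total = 231 / 200.4 = 1.153 A
P_R1 = I² × R1 = (1.153)² × 180 = 239.1 W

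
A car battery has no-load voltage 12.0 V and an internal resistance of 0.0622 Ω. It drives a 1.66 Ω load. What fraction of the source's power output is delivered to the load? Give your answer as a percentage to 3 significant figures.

96.4 %

Efficiency is P_load / P_total. With a series r and R sharing the same I, P = I²R for each, so η = R/(R+r).
η = R / (R + r) = 1.66 / (1.66 + 0.0622) = 0.9639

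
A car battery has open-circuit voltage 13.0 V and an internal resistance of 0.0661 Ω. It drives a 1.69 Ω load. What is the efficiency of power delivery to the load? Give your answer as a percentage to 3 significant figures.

96.2 %

η = P_load/(P_load+P_int) = I²R/(I²R+I²r) = R/(R+r) — the I² cancels for series elements.
η = R / (R + r) = 1.69 / (1.69 + 0.0661) = 0.9624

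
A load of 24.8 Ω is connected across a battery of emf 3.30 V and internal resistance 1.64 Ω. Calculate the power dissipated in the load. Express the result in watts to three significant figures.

Load and internal resistance form a series loop — compute the loop current, then the load power via I²R.
I = ε / (r + R) = 3.30 / (1.64 + 24.8) = 0.1248 A
P_load = I² R = (0.1248)² × 24.8 = 0.3863 W

0.386 W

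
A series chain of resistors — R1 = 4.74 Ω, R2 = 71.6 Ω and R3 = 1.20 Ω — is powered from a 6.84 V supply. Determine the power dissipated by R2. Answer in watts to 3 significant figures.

Series elements share the same current, so find I first, then use P = I²R.
R_total = 4.74 + 71.6 + 1.20 = 77.54 Ω
I = V / R_total = 6.84 / 77.54 = 0.08821 A
P_R2 = I² × R2 = (0.08821)² × 71.6 = 0.5572 W

0.557 W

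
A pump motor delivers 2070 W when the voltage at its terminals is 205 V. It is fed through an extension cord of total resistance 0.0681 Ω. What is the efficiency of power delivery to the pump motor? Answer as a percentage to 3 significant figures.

99.7 %

I = P / V = 2070 / 205 = 10.10 A through the extension cord.
P_line = I² R_line = (10.10)² × 0.0681 = 6.944 W
P_source = P_load + P_line = 2070 + 6.944 = 2077 W
η = P_load / P_source = 2070 / 2077 = 0.9967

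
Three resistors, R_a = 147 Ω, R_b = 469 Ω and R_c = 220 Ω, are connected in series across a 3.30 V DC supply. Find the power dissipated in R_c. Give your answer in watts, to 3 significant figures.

0.00343 W

In a series string the same current flows through every resistor — find that current, then P = I²R for the one we want.
R_total = 147 + 469 + 220 = 836.0 Ω
I = V / R_total = 3.30 / 836.0 = 0.003947 A
P_R_c = I² × R_c = (0.003947)² × 220 = 0.003428 W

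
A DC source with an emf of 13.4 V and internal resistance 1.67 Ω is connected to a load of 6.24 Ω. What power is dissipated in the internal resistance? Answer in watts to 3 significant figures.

The internal resistance carries the same current as the load; P_int = I²r.
I = ε / (r + R) = 13.4 / (1.67 + 6.24) = 1.694 A
P_int = I² r = (1.694)² × 1.67 = 4.793 W

4.79 W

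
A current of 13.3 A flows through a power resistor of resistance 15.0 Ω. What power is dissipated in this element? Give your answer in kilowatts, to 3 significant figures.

The current through and the resistance of the element are both given; use P = I²R.
P = (13.30 A)² × 15.0 Ω = 2653 W

2.65 kW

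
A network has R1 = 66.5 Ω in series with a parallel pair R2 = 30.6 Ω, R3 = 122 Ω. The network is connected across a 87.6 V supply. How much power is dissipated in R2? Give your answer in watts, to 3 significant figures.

Replace R2 and R3 with their parallel equivalent so the circuit becomes R1 in series with R_p.
R_p = (30.6×122)/(30.6+122) = 24.46 Ω
R_total = 66.5 + 24.46 = 90.96 Ω
I = V / R_total = 87.6 / 90.96 = 0.9630 A
Voltage across the parallel pair: V_p = I × R_p = 0.9630 × 24.46 = 23.56 V
With V_p across R2, its power is V_p²/R2.
P_R2 = (23.56)² / 30.6 = 18.14 W

18.1 W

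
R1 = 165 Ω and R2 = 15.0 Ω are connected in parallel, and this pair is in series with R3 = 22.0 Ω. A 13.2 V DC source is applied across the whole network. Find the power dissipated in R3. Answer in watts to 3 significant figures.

3.00 W

Collapse the R1‖R2 pair into one equivalent R_p; then R_p and R3 form a series string.
R_p = (165×15.0)/(165+15.0) = 13.75 Ω
R_total = R_p + 22.0 = 13.75 + 22.0 = 35.75 Ω
I = V / R_total = 13.2 / 35.75 = 0.3692 A
R3 carries the full series current, so P = I²R.
P_R3 = (0.3692)² × 22.0 = 2.999 W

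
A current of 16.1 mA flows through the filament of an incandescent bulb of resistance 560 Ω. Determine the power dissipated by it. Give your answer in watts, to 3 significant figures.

With I and R stated, P = I²R applies in one step.
P = (0.01610 A)² × 560 Ω = 0.1452 W

0.145 W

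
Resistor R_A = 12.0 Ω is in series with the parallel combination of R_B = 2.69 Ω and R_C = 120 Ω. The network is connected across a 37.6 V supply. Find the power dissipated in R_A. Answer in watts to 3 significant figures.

79.3 W

Reduce the parallel pair to R_p first; the network is then a simple series string.
R_p = (2.69×120)/(2.69+120) = 2.631 Ω
R_total = 12.0 + 2.631 = 14.63 Ω
I = V / R_total = 37.6 / 14.63 = 2.570 A
R_A carries the full series current, so P = I²R.
P_R_A = (2.570)² × 12.0 = 79.25 W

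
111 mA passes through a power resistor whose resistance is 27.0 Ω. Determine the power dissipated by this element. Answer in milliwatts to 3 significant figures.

333 mW

Current and resistance are given, so P = I²R is the direct form.
P = (0.1110 A)² × 27.0 Ω = 0.3327 W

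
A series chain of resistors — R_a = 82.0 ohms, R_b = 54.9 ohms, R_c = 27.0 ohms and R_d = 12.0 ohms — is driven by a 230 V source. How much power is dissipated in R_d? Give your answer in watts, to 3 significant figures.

In a series string the same current flows through every resistor — find that current, then P = I²R for the one we want.
R_total = 82.0 + 54.9 + 27.0 + 12.0 = 175.9 Ω
I = V / R_total = 230 / 175.9 = 1.308 A
P_R_d = I² × R_d = (1.308)² × 12.0 = 20.52 W

20.5 W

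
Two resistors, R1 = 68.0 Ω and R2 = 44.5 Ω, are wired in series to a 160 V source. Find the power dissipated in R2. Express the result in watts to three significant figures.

The current is common to all series resistors; compute it, then apply P = I²R for the target.
R_total = 68.0 + 44.5 = 112.5 Ω
I = V / R_total = 160 / 112.5 = 1.422 A
P_R2 = I² × R2 = (1.422)² × 44.5 = 90.01 W

90.0 W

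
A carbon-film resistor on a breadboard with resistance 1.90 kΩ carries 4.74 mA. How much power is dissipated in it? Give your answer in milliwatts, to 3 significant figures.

42.7 mW

Knowing I and R, the power is just I²R — no need to find V first.
P = (0.004740 A)² × 1900 Ω = 0.04269 W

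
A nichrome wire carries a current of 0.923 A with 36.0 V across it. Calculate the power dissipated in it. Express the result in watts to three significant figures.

V and I are known directly — P = V I, no intermediate step needed.
P = 36.0 V × 0.9230 A = 33.23 W

33.2 W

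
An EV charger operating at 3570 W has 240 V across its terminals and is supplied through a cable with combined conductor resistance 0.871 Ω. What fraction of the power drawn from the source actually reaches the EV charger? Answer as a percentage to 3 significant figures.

94.9 %

I = P / V = 3570 / 240 = 14.88 A through the cable.
P_line = I² R_line = (14.88)² × 0.871 = 192.7 W
P_source = P_load + P_line = 3570 + 192.7 = 3763 W
η = P_load / P_source = 3570 / 3763 = 0.9488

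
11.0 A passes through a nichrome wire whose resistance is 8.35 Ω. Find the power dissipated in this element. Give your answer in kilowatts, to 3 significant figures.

1.01 kW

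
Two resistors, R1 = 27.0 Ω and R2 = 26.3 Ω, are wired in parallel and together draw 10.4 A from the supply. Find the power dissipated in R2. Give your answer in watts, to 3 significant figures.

730 W

The branches share the same voltage, but only the total current is given — find V from the equivalent resistance first.
1/R_eq = 1/27.0 + 1/26.3 ⇒ R_eq = 13.32 Ω
V = I_total × R_eq = 10.40 × 13.32 = 138.6 V
P_R2 = V² / R2 = (138.6)² / 26.3 = 730.0 W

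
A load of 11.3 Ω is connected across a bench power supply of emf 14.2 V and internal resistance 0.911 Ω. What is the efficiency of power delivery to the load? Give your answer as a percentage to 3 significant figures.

The source delivers εI, of which I²R reaches the load and I²r is lost; since I is common, η = R/(R+r).
η = R / (R + r) = 11.3 / (11.3 + 0.911) = 0.9254

92.5 %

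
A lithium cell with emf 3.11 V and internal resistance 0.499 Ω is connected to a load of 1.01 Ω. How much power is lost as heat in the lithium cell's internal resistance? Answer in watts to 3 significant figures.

2.12 W

r is in series with the load, so it carries the full circuit current — the loss in it is I²r.
I = ε / (r + R) = 3.11 / (0.499 + 1.01) = 2.061 A
P_int = I² r = (2.061)² × 0.499 = 2.120 W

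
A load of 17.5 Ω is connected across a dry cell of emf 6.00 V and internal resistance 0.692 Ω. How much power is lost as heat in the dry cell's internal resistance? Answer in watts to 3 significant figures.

Internal loss is I²r, with I set by the total series resistance r+R.
I = ε / (r + R) = 6.00 / (0.692 + 17.5) = 0.3298 A
P_int = I² r = (0.3298)² × 0.692 = 0.07527 W

0.0753 W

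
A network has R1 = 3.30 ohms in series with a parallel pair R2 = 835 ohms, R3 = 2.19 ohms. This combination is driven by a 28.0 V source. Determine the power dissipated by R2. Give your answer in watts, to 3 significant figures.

0.149 W

Reduce the parallel pair to R_p first; the network is then a simple series string.
R_p = (835×2.19)/(835+2.19) = 2.184 Ω
R_total = 3.30 + 2.184 = 5.484 Ω
I = V / R_total = 28.0 / 5.484 = 5.106 A
Voltage across the parallel pair: V_p = I × R_p = 5.106 × 2.184 = 11.15 V
R2 is across V_p, so use P = V²/R for that branch.
P_R2 = (11.15)² / 835 = 0.1489 W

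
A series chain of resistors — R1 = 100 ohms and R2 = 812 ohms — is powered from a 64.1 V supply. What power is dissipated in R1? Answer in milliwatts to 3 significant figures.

The current is common to all series resistors; compute it, then apply P = I²R for the target.
R_total = 100 + 812 = 912.0 Ω
I = V / R_total = 64.1 / 912.0 = 0.07029 A
P_R1 = I² × R1 = (0.07029)² × 100 = 0.4940 W

494 mW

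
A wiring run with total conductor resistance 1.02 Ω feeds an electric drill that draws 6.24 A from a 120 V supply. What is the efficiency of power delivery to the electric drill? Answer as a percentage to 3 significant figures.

94.7 %

The wiring run carries the full 6.24 A.
P_line = I² R_line = (6.240)² × 1.02 = 39.72 W
P_source = V I = 120 × 6.240 = 748.8 W; P_load = 709.1 W
η = P_load / P_source = 709.1 / 748.8 = 0.9470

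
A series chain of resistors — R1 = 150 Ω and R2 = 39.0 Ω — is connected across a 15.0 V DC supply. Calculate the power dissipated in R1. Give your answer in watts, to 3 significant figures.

0.945 W

The current is common to all series resistors; compute it, then apply P = I²R for the target.
R_total = 150 + 39.0 = 189.0 Ω
I = V / R_total = 15.0 / 189.0 = 0.07937 A
P_R1 = I² × R1 = (0.07937)² × 150 = 0.9448 W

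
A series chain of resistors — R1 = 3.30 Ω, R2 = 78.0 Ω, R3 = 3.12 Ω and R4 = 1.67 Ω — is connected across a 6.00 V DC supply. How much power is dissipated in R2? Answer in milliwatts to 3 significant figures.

The current is common to all series resistors; compute it, then apply P = I²R for the target.
R_total = 3.30 + 78.0 + 3.12 + 1.67 = 86.09 Ω
I = V / R_total = 6.00 / 86.09 = 0.06969 A
P_R2 = I² × R2 = (0.06969)² × 78.0 = 0.3789 W

379 mW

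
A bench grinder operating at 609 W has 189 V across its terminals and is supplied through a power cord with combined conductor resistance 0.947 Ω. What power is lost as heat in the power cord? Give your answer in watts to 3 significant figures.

The power cord is a series resistance carrying the load current; its dissipation is I²R_line.
I = P / V = 609 / 189 = 3.222 A through the power cord.
P_line = I² R_line = (3.222)² × 0.947 = 9.832 W

9.83 W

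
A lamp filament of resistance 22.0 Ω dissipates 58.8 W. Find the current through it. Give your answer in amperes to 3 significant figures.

1.63 A

Inverting the appropriate power form: I = √(P / R).
I = √(58.8 / 22.0) = 1.635 A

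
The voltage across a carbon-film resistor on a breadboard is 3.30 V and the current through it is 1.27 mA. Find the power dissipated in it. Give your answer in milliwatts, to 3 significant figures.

4.19 mW

Since both terminal voltage and current are stated, P = V I gives the power in one step.
P = 3.30 V × 0.001270 A = 0.004191 W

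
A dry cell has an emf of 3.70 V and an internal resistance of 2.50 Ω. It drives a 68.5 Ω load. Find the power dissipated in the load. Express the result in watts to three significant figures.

0.186 W

With r and R in series, I = ε/(r+R); the load dissipates I²R.
I = ε / (r + R) = 3.70 / (2.50 + 68.5) = 0.05211 A
P_load = I² R = (0.05211)² × 68.5 = 0.1860 W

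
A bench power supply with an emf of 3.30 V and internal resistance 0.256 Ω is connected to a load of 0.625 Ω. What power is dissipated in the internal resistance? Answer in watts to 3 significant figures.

3.59 W

The internal resistance carries the same current as the load; P_int = I²r.
I = ε / (r + R) = 3.30 / (0.256 + 0.625) = 3.746 A
P_int = I² r = (3.746)² × 0.256 = 3.592 W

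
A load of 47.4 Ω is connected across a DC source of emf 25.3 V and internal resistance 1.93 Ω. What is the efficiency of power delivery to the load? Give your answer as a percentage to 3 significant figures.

The source delivers εI, of which I²R reaches the load and I²r is lost; since I is common, η = R/(R+r).
η = R / (R + r) = 47.4 / (47.4 + 1.93) = 0.9609

96.1 %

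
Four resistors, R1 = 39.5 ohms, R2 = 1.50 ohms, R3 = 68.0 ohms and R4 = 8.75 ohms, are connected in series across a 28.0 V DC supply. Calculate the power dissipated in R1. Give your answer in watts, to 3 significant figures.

2.23 W

Series elements share the same current, so find I first, then use P = I²R.
R_total = 39.5 + 1.50 + 68.0 + 8.75 = 117.8 Ω
I = V / R_total = 28.0 / 117.8 = 0.2378 A
P_R1 = I² × R1 = (0.2378)² × 39.5 = 2.234 W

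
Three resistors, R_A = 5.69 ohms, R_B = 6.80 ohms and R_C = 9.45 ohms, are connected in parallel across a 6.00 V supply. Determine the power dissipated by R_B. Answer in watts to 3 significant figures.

Every branch has 6.00 V across it, so for R_B the power is simply V²/R.
P_R_B = V² / R_B = (6.00)² / 6.80 Ω = 5.294 W

5.29 W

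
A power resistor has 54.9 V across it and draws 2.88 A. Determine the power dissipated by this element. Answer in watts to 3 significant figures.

With V and I both given, power follows immediately from P = V I.
P = 54.9 V × 2.880 A = 158.1 W

158 W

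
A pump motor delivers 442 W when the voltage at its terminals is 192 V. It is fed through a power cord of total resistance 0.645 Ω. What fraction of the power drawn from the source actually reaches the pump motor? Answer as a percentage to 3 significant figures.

I = P / V = 442 / 192 = 2.302 A through the power cord.
P_line = I² R_line = (2.302)² × 0.645 = 3.418 W
P_source = P_load + P_line = 442.0 + 3.418 = 445.4 W
η = P_load / P_source = 442.0 / 445.4 = 0.9923

99.2 %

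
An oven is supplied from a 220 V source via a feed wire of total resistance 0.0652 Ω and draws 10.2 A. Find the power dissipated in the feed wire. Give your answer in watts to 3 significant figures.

6.78 W

Line loss is just I²R for the cable — we know both I and R_line directly.
The feed wire carries the full 10.2 A.
P_line = I² R_line = (10.20)² × 0.0652 = 6.783 W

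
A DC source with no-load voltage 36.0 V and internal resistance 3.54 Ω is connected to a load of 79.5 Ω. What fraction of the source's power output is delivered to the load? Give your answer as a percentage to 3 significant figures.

95.7 %

The source delivers εI, of which I²R reaches the load and I²r is lost; since I is common, η = R/(R+r).
η = R / (R + r) = 79.5 / (79.5 + 3.54) = 0.9574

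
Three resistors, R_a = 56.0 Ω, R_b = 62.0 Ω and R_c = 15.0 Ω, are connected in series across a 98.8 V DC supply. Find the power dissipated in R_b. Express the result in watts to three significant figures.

In a series string the same current flows through every resistor — find that current, then P = I²R for the one we want.
R_total = 56.0 + 62.0 + 15.0 = 133.0 Ω
I = V / R_total = 98.8 / 133.0 = 0.7429 A
P_R_b = I² × R_b = (0.7429)² × 62.0 = 34.21 W

34.2 W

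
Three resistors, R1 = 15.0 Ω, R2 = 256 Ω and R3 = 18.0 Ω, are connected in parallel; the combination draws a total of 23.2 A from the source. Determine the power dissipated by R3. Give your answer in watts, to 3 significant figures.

Parallel branches share V, not I — compute V via R_eq, then use V²/R for the target branch.
1/R_eq = 1/15.0 + 1/256 + 1/18.0 ⇒ R_eq = 7.928 Ω
V = I_total × R_eq = 23.20 × 7.928 = 183.9 V
P_R3 = V² / R3 = (183.9)² / 18.0 = 1880 W

1880 W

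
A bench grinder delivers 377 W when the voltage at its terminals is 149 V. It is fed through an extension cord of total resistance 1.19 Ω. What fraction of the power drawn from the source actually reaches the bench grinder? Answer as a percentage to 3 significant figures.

98.0 %

I = P / V = 377 / 149 = 2.530 A through the extension cord.
P_line = I² R_line = (2.530)² × 1.19 = 7.618 W
P_source = P_load + P_line = 377.0 + 7.618 = 384.6 W
η = P_load / P_source = 377.0 / 384.6 = 0.9802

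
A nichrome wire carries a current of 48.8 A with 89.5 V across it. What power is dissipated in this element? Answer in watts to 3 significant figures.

4370 W

Since both terminal voltage and current are stated, P = V I gives the power in one step.
P = 89.5 V × 48.80 A = 4368 W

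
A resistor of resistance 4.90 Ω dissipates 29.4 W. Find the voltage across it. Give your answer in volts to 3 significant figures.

Inverting the appropriate power form: V = √(P R).
V = √(29.4 × 4.90) = 12.00 V

12.0 V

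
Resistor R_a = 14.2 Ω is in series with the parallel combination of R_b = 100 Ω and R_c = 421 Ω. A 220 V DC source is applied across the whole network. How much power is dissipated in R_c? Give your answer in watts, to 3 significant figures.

83.2 W

Replace R_b and R_c with their parallel equivalent so the circuit becomes R_a in series with R_p.
R_p = (100×421)/(100+421) = 80.81 Ω
R_total = 14.2 + 80.81 = 95.01 Ω
I = V / R_total = 220 / 95.01 = 2.316 A
Voltage across the parallel pair: V_p = I × R_p = 2.316 × 80.81 = 187.1 V
R_c is across V_p, so use P = V²/R for that branch.
P_R_c = (187.1)² / 421 = 83.17 W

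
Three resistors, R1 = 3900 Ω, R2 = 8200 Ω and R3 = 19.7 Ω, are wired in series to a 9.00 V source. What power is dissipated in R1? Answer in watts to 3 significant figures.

0.00215 W

Since the resistors are in series they all carry the loop current I = V/R_total; the power in any one is I²R.
R_total = 3900 + 8200 + 19.7 = 12120 Ω
I = V / R_total = 9.00 / 12120 = 0.0007426 A
P_R1 = I² × R1 = (0.0007426)² × 3900 = 0.002151 W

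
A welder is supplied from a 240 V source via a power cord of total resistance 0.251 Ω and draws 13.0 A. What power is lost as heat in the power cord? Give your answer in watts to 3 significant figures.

Only the current and the line resistance are needed for the I²R loss.
The power cord carries the full 13.0 A.
P_line = I² R_line = (13.00)² × 0.251 = 42.42 W

42.4 W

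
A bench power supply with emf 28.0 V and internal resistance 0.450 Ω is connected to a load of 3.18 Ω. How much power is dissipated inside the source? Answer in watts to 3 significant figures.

26.8 W

r is in series with the load, so it carries the full circuit current — the loss in it is I²r.
I = ε / (r + R) = 28.0 / (0.450 + 3.18) = 7.713 A
P_int = I² r = (7.713)² × 0.450 = 26.77 W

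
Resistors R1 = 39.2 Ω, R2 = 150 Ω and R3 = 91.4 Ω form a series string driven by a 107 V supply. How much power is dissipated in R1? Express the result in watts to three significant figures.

Every series element carries the same I. Get I from the total resistance, then P = I² × R1.
R_total = 39.2 + 150 + 91.4 = 280.6 Ω
I = V / R_total = 107 / 280.6 = 0.3813 A
P_R1 = I² × R1 = (0.3813)² × 39.2 = 5.700 W

5.70 W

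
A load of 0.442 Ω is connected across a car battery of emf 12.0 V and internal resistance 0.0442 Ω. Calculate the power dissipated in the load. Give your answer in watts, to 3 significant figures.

Load and internal resistance form a series loop — compute the loop current, then the load power via I²R.
I = ε / (r + R) = 12.0 / (0.0442 + 0.442) = 24.68 A
P_load = I² R = (24.68)² × 0.442 = 269.2 W

269 W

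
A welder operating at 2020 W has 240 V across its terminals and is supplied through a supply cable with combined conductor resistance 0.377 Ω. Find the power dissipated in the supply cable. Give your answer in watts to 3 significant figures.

26.7 W

Line loss is just I²R for the cable — we know both I and R_line directly.
I = P / V = 2020 / 240 = 8.417 A through the supply cable.
P_line = I² R_line = (8.417)² × 0.377 = 26.71 W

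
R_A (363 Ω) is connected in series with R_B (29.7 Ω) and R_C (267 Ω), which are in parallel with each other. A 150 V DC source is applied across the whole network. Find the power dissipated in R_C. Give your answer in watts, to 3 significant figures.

Reduce the parallel pair to R_p first; the network is then a simple series string.
R_p = (29.7×267)/(29.7+267) = 26.73 Ω
R_total = 363 + 26.73 = 389.7 Ω
I = V / R_total = 150 / 389.7 = 0.3849 A
Voltage across the parallel pair: V_p = I × R_p = 0.3849 × 26.73 = 10.29 V
R_C is across V_p, so use P = V²/R for that branch.
P_R_C = (10.29)² / 267 = 0.3963 W

0.396 W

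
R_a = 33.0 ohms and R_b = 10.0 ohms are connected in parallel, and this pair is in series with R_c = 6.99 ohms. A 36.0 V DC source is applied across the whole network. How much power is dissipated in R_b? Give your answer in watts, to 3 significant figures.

Combine R_a and R_b into their parallel equivalent first, reducing the network to two series resistors.
R_p = (33.0×10.0)/(33.0+10.0) = 7.674 Ω
R_total = R_p + 6.99 = 7.674 + 6.99 = 14.66 Ω
I = V / R_total = 36.0 / 14.66 = 2.455 A
Voltage across the parallel pair: V_p = I × R_p = 2.455 × 7.674 = 18.84 V
R_b sits across V_p; its power is V_p²/R.
P_R_b = (18.84)² / 10.0 = 35.49 W

35.5 W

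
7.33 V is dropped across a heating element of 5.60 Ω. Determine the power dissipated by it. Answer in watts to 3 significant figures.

9.59 W

With V across and R both known, P = V²/R gives the dissipation directly.
P = (7.33 V)² / 5.60 Ω = 9.594 W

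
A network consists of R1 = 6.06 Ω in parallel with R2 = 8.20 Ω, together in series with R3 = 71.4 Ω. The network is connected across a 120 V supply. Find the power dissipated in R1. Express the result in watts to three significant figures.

Collapse the R1‖R2 pair into one equivalent R_p; then R_p and R3 form a series string.
R_p = (6.06×8.20)/(6.06+8.20) = 3.485 Ω
R_total = R_p + 71.4 = 3.485 + 71.4 = 74.88 Ω
I = V / R_total = 120 / 74.88 = 1.602 A
Voltage across the parallel pair: V_p = I × R_p = 1.602 × 3.485 = 5.584 V
R1 sits across V_p; its power is V_p²/R.
P_R1 = (5.584)² / 6.06 = 5.146 W

5.15 W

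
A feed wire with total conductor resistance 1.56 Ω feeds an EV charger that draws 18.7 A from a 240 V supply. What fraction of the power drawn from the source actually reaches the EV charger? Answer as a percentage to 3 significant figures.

The feed wire carries the full 18.7 A.
P_line = I² R_line = (18.70)² × 1.56 = 545.5 W
P_source = V I = 240 × 18.70 = 4488 W; P_load = 3942 W
η = P_load / P_source = 3942 / 4488 = 0.8784

87.8 %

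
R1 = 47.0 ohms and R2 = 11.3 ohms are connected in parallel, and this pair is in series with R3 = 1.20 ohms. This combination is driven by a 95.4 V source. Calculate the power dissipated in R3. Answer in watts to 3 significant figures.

Reduce the parallel combination to a single R_p; the circuit then becomes R_p in series with the remaining resistor.
R_p = (47.0×11.3)/(47.0+11.3) = 9.110 Ω
R_total = R_p + 1.20 = 9.110 + 1.20 = 10.31 Ω
I = V / R_total = 95.4 / 10.31 = 9.253 A
R3 is the series element, so its power is I²R.
P_R3 = (9.253)² × 1.20 = 102.7 W

103 W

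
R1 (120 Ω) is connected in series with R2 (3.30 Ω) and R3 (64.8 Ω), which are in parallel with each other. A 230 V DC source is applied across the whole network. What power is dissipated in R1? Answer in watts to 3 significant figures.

419 W

Replace R2 and R3 with their parallel equivalent so the circuit becomes R1 in series with R_p.
R_p = (3.30×64.8)/(3.30+64.8) = 3.140 Ω
R_total = 120 + 3.140 = 123.1 Ω
I = V / R_total = 230 / 123.1 = 1.868 A
The full supply current passes through R1: P = I²R.
P_R1 = (1.868)² × 120 = 418.6 W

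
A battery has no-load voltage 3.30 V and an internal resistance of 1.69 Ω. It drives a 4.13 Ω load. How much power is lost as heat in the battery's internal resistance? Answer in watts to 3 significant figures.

Internal loss is I²r, with I set by the total series resistance r+R.
I = ε / (r + R) = 3.30 / (1.69 + 4.13) = 0.5670 A
P_int = I² r = (0.5670)² × 1.69 = 0.5433 W

0.543 W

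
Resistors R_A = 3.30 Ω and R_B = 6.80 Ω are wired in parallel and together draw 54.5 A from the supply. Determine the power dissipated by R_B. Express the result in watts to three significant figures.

The branches share the same voltage, but only the total current is given — find V from the equivalent resistance first.
1/R_eq = 1/3.30 + 1/6.80 ⇒ R_eq = 2.222 Ω
V = I_total × R_eq = 54.50 × 2.222 = 121.1 V
P_R_B = V² / R_B = (121.1)² / 6.80 = 2156 W

2160 W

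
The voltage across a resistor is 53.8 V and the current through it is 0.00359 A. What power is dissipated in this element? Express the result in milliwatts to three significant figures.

193 mW

With V and I both given, power follows immediately from P = V I.
P = 53.8 V × 0.003590 A = 0.1931 W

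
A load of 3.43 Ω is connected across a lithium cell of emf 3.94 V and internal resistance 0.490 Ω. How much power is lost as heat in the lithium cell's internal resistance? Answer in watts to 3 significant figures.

r is in series with the load, so it carries the full circuit current — the loss in it is I²r.
I = ε / (r + R) = 3.94 / (0.490 + 3.43) = 1.005 A
P_int = I² r = (1.005)² × 0.490 = 0.4950 W

0.495 W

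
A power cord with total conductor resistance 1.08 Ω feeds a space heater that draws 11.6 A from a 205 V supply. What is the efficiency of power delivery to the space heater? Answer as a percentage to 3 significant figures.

93.9 %

The power cord carries the full 11.6 A.
P_line = I² R_line = (11.60)² × 1.08 = 145.3 W
P_source = V I = 205 × 11.60 = 2378 W; P_load = 2233 W
η = P_load / P_source = 2233 / 2378 = 0.9389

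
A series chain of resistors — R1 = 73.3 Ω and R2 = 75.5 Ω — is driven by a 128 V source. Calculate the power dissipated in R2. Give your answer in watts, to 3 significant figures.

Series elements share the same current, so find I first, then use P = I²R.
R_total = 73.3 + 75.5 = 148.8 Ω
I = V / R_total = 128 / 148.8 = 0.8602 A
P_R2 = I² × R2 = (0.8602)² × 75.5 = 55.87 W

55.9 W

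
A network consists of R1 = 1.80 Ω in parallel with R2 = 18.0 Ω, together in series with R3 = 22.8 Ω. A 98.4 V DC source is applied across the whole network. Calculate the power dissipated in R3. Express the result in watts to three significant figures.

370 W

First find R_p for the parallel pair, then treat R_p + R3 as a series loop.
R_p = (1.80×18.0)/(1.80+18.0) = 1.636 Ω
R_total = R_p + 22.8 = 1.636 + 22.8 = 24.44 Ω
I = V / R_total = 98.4 / 24.44 = 4.027 A
All the supply current flows through R3; use P = I²R3.
P_R3 = (4.027)² × 22.8 = 369.7 W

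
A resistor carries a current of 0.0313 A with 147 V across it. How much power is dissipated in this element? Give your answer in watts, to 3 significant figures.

4.60 W

Both the voltage across and the current through the element are known, so P = V I applies directly.
P = 147 V × 0.03130 A = 4.601 W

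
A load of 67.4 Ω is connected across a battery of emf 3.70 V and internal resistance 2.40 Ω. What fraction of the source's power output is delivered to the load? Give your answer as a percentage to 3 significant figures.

η = P_load/(P_load+P_int) = I²R/(I²R+I²r) = R/(R+r) — the I² cancels for series elements.
η = R / (R + r) = 67.4 / (67.4 + 2.40) = 0.9656

96.6 %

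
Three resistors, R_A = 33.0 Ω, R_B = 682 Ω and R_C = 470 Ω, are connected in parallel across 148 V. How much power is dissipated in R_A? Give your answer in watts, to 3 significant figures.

Parallel branches share the same voltage; P = V²/R gives the branch power in one step.
P_R_A = V² / R_A = (148)² / 33.0 Ω = 663.8 W

664 W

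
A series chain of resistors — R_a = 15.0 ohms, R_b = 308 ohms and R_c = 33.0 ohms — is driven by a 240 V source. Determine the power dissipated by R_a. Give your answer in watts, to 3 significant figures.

In a series string the same current flows through every resistor — find that current, then P = I²R for the one we want.
R_total = 15.0 + 308 + 33.0 = 356.0 Ω
I = V / R_total = 240 / 356.0 = 0.6742 A
P_R_a = I² × R_a = (0.6742)² × 15.0 = 6.817 W

6.82 W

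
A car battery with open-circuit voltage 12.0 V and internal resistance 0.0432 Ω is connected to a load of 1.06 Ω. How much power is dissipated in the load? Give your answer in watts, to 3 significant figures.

125 W

With r and R in series, I = ε/(r+R); the load dissipates I²R.
I = ε / (r + R) = 12.0 / (0.0432 + 1.06) = 10.88 A
P_load = I² R = (10.88)² × 1.06 = 125.4 W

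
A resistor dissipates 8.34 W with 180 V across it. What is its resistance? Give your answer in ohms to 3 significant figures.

3880 Ω

Rearranging the power relation for the two known quantities gives R = V² / P.
R = (180)² / 8.34 = 3885 Ω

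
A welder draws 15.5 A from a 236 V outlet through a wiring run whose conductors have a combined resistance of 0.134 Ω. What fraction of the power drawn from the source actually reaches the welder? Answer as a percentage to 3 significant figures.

The wiring run carries the full 15.5 A.
P_line = I² R_line = (15.50)² × 0.134 = 32.19 W
P_source = V I = 236 × 15.50 = 3658 W; P_load = 3626 W
η = P_load / P_source = 3626 / 3658 = 0.9912

99.1 %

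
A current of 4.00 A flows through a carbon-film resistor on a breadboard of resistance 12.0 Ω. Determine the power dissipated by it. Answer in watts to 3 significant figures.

192 W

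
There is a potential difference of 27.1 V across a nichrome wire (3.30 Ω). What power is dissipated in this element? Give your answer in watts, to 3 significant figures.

223 W

V and R are stated; P = V²/R avoids computing the current.
P = (27.1 V)² / 3.30 Ω = 222.5 W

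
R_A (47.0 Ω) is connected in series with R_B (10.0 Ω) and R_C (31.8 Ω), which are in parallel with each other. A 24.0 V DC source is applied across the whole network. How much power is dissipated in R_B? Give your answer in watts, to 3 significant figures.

1.12 W

First combine the parallel branches into one equivalent R_p, then R_A + R_p is a series pair.
R_p = (10.0×31.8)/(10.0+31.8) = 7.608 Ω
R_total = 47.0 + 7.608 = 54.61 Ω
I = V / R_total = 24.0 / 54.61 = 0.4395 A
Voltage across the parallel pair: V_p = I × R_p = 0.4395 × 7.608 = 3.344 V
R_B sees V_p directly, so P = V_p² / R_B.
P_R_B = (3.344)² / 10.0 = 1.118 W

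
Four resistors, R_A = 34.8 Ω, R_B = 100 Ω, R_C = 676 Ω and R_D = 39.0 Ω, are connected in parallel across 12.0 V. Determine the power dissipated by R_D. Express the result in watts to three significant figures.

The supply voltage appears across each parallel branch — just use P = V²/R_D.
P_R_D = V² / R_D = (12.0)² / 39.0 Ω = 3.692 W

3.69 W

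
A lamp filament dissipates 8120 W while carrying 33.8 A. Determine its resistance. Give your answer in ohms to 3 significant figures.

Inverting the appropriate power form: R = P / I².
R = 8120 / (33.80)² = 7.108 Ω

7.11 Ω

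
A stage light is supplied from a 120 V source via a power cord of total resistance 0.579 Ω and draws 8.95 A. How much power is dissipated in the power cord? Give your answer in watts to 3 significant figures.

Line loss is just I²R for the cable — we know both I and R_line directly.
The power cord carries the full 8.95 A.
P_line = I² R_line = (8.950)² × 0.579 = 46.38 W

46.4 W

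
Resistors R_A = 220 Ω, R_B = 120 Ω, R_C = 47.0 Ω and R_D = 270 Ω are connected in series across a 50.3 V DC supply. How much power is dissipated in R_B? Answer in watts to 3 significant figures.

Every series element carries the same I. Get I from the total resistance, then P = I² × R_B.
R_total = 220 + 120 + 47.0 + 270 = 657.0 Ω
I = V / R_total = 50.3 / 657.0 = 0.07656 A
P_R_B = I² × R_B = (0.07656)² × 120 = 0.7034 W

0.703 W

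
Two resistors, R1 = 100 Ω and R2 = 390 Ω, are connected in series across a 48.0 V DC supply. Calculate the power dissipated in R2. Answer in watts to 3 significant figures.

3.74 W

The current is common to all series resistors; compute it, then apply P = I²R for the target.
R_total = 100 + 390 = 490.0 Ω
I = V / R_total = 48.0 / 490.0 = 0.09796 A
P_R2 = I² × R2 = (0.09796)² × 390 = 3.742 W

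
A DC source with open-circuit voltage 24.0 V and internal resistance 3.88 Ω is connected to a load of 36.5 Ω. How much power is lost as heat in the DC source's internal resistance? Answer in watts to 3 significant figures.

1.37 W

The source's internal resistance is just another series element carrying I; its dissipation is I²r.
I = ε / (r + R) = 24.0 / (3.88 + 36.5) = 0.5944 A
P_int = I² r = (0.5944)² × 3.88 = 1.371 W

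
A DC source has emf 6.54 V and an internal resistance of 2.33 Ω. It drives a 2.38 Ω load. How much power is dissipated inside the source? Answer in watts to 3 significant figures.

Internal loss is I²r, with I set by the total series resistance r+R.
I = ε / (r + R) = 6.54 / (2.33 + 2.38) = 1.389 A
P_int = I² r = (1.389)² × 2.33 = 4.492 W

4.49 W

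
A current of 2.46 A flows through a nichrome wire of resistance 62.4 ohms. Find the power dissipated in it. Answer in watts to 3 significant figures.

378 W

With I and R stated, P = I²R applies in one step.
P = (2.460 A)² × 62.4 Ω = 377.6 W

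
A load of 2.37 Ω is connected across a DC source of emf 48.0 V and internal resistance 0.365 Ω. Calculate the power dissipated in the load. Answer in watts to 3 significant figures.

Load and internal resistance form a series loop — compute the loop current, then the load power via I²R.
I = ε / (r + R) = 48.0 / (0.365 + 2.37) = 17.55 A
P_load = I² R = (17.55)² × 2.37 = 730.0 W

730 W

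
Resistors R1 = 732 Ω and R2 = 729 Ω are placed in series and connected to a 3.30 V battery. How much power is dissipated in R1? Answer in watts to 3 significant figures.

Since the resistors are in series they all carry the loop current I = V/R_total; the power in any one is I²R.
R_total = 732 + 729 = 1461 Ω
I = V / R_total = 3.30 / 1461 = 0.002259 A
P_R1 = I² × R1 = (0.002259)² × 732 = 0.003735 W

0.00373 W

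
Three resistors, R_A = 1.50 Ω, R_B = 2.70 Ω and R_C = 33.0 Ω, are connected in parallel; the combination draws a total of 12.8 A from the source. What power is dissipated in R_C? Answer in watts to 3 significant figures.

Parallel branches share V, not I — compute V via R_eq, then use V²/R for the target branch.
1/R_eq = 1/1.50 + 1/2.70 + 1/33.0 ⇒ R_eq = 0.9369 Ω
V = I_total × R_eq = 12.80 × 0.9369 = 11.99 V
P_R_C = V² / R_C = (11.99)² / 33.0 = 4.358 W

4.36 W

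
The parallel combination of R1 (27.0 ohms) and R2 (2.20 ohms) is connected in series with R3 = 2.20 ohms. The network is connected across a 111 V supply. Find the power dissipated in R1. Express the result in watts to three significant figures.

Collapse the R1‖R2 pair into one equivalent R_p; then R_p and R3 form a series string.
R_p = (27.0×2.20)/(27.0+2.20) = 2.034 Ω
R_total = R_p + 2.20 = 2.034 + 2.20 = 4.234 Ω
I = V / R_total = 111 / 4.234 = 26.21 A
Voltage across the parallel pair: V_p = I × R_p = 26.21 × 2.034 = 53.33 V
R1 has V_p across it, so P = V_p²/R1.
P_R1 = (53.33)² / 27.0 = 105.3 W

105 W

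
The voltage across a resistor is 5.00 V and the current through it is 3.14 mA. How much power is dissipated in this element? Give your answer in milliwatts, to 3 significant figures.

15.7 mW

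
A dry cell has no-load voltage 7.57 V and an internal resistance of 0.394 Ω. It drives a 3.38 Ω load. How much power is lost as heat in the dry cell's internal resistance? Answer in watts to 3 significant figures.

1.59 W

The source's internal resistance is just another series element carrying I; its dissipation is I²r.
I = ε / (r + R) = 7.57 / (0.394 + 3.38) = 2.006 A
P_int = I² r = (2.006)² × 0.394 = 1.585 W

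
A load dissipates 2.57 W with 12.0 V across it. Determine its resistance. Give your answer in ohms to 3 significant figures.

56.0 Ω

From P = V I = I²R = V²/R, with the two given quantities we get R = V² / P.
R = (12.0)² / 2.57 = 56.03 Ω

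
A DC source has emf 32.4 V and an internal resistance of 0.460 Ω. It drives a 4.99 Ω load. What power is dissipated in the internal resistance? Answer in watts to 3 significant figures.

r is in series with the load, so it carries the full circuit current — the loss in it is I²r.
I = ε / (r + R) = 32.4 / (0.460 + 4.99) = 5.945 A
P_int = I² r = (5.945)² × 0.460 = 16.26 W

16.3 W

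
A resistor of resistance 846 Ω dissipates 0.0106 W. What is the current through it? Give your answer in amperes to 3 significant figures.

0.00354 A

Inverting the appropriate power form: I = √(P / R).
I = √(0.0106 / 846) = 0.003540 A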